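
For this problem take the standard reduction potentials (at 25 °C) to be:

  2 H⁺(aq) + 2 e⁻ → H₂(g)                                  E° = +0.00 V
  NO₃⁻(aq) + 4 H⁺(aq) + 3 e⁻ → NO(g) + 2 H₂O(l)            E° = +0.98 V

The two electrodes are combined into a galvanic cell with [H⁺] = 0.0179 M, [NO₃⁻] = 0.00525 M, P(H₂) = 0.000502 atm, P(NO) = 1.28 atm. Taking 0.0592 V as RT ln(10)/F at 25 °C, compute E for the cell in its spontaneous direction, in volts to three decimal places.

+0.801 V

NO₃⁻/NO is the cathode (higher E°), H⁺/H₂ the anode: E°cell = +0.98 − (+0.00) = +0.98 V, n = 6.
Overall: 2 NO₃⁻(aq) + 2 H⁺(aq) + 3 H₂(g) → 2 NO(g) + 4 H₂O(l)
Q = P(NO)^2 / ([NO₃⁻]^2·[H⁺]^2·P(H₂)^3); log Q = 18.166.
E = E° − (0.0592/n) log Q = +0.98 − (0.0592/6)(18.166) = +0.801 V.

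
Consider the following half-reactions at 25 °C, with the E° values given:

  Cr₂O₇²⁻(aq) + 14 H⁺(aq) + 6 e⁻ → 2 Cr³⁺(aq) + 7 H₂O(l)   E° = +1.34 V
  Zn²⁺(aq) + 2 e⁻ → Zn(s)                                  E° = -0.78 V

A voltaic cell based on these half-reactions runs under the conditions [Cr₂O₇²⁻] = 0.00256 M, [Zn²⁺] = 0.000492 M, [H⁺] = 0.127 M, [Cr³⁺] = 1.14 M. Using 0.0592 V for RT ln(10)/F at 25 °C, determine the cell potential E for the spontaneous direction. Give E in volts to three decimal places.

Cr₂O₇²⁻/Cr³⁺ is the cathode (higher E°), Zn²⁺/Zn the anode: E°cell = +1.34 − (-0.78) = +2.12 V, n = 6.
Overall: Cr₂O₇²⁻(aq) + 14 H⁺(aq) + 3 Zn(s) → 2 Cr³⁺(aq) + 7 H₂O(l) + 3 Zn²⁺(aq)
Q = [Cr³⁺]^2·[Zn²⁺]^3 / ([Cr₂O₇²⁻]·[H⁺]^14); log Q = 5.328.
E = E° − (0.0592/n) log Q = +2.12 − (0.0592/6)(5.328) = +2.067 V.

+2.067 V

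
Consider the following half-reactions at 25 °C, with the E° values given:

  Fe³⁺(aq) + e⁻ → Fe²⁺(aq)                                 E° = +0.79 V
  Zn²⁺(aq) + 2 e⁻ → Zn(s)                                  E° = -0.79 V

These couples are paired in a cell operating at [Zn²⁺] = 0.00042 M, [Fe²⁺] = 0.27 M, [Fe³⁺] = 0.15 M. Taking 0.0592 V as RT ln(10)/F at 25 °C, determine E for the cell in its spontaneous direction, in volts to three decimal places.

+1.665 V

Fe³⁺/Fe²⁺ is the cathode (higher E°), Zn²⁺/Zn the anode: E°cell = +0.79 − (-0.79) = +1.58 V, n = 2.
Overall: 2 Fe³⁺(aq) + Zn(s) → 2 Fe²⁺(aq) + Zn²⁺(aq)
Q = [Fe²⁺]^2·[Zn²⁺] / ([Fe³⁺]^2); log Q = -2.866.
E = E° − (0.0592/n) log Q = +1.58 − (0.0592/2)(-2.866) = +1.665 V.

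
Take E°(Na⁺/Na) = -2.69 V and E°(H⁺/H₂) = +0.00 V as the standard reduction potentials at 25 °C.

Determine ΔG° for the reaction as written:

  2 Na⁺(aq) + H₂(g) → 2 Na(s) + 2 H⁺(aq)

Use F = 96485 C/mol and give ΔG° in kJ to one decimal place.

+519.1 kJ

As written, Na⁺/Na is reduced (cathode) and H⁺/H₂ is oxidised (anode), so E°cell = (-2.69) − (+0.00) = -2.69 V.
Balancing electrons gives n = 2.
ΔG° = −nFE° = −(2)(96485)(-2.69) = 519,089 J = +519.1 kJ.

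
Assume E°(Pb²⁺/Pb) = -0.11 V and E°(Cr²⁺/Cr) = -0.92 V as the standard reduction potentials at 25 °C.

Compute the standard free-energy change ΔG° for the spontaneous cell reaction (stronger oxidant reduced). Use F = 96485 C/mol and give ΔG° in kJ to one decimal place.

-156.3 kJ

Pb²⁺/Pb (E° = -0.11 V) is the cathode; Cr²⁺/Cr (E° = -0.92 V) is the anode, so E°cell = +0.81 V.
Balancing electrons gives n = 2 (lcm of 2 and 2).
ΔG° = −nFE° = −(2)(96485)(+0.81) = -156,306 J = -156.3 kJ.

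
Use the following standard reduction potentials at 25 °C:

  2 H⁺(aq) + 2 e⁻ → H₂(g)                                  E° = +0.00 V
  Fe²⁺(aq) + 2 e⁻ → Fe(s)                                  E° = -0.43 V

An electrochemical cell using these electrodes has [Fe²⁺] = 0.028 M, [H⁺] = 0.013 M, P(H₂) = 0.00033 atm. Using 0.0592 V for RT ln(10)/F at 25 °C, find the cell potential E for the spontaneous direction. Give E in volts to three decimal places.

+0.467 V

H⁺/H₂ is the cathode (higher E°), Fe²⁺/Fe the anode: E°cell = +0.00 − (-0.43) = +0.43 V, n = 2.
Overall: 2 H⁺(aq) + Fe(s) → H₂(g) + Fe²⁺(aq)
Q = P(H₂)·[Fe²⁺] / ([H⁺]^2); log Q = -1.262.
E = E° − (0.0592/n) log Q = +0.43 − (0.0592/2)(-1.262) = +0.467 V.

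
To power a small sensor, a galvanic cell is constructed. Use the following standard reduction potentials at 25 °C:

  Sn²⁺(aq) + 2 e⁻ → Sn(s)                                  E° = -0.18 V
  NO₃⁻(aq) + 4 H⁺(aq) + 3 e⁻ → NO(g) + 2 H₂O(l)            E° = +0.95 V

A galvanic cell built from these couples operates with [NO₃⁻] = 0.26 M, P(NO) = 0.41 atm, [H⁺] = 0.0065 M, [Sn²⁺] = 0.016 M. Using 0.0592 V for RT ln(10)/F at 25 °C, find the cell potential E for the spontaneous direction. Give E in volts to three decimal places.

+1.007 V

NO₃⁻/NO is the cathode (higher E°), Sn²⁺/Sn the anode: E°cell = +0.95 − (-0.18) = +1.13 V, n = 6.
Overall: 2 NO₃⁻(aq) + 8 H⁺(aq) + 3 Sn(s) → 2 NO(g) + 4 H₂O(l) + 3 Sn²⁺(aq)
Q = P(NO)^2·[Sn²⁺]^3 / ([NO₃⁻]^2·[H⁺]^8); log Q = 12.505.
E = E° − (0.0592/n) log Q = +1.13 − (0.0592/6)(12.505) = +1.007 V.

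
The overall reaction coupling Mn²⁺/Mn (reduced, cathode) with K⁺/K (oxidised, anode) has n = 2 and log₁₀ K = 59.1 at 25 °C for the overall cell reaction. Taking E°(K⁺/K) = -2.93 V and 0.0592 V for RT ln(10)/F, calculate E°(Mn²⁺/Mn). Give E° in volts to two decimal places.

-1.18 V

E°cell = (0.0592/n)·log K = (0.0592/2)(59.1) = +1.749 V.
Since Mn²⁺/Mn is the cathode and K⁺/K the anode, E°cell = E°(Mn²⁺/Mn) − E°(K⁺/K).
So E°(Mn²⁺/Mn) = E°cell + E°(K⁺/K) = +1.749 + (-2.93) = -1.18 V.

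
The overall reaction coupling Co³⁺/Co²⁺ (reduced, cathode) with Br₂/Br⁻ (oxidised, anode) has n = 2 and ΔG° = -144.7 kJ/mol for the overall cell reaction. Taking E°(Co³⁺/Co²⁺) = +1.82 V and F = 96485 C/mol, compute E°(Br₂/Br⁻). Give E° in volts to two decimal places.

+1.07 V

E°cell = −ΔG°/(nF) = −(-144.7×10³)/((2)(96485)) = +0.750 V.
Since Co³⁺/Co²⁺ is the cathode and Br₂/Br⁻ the anode, E°cell = E°(Co³⁺/Co²⁺) − E°(Br₂/Br⁻).
So E°(Br₂/Br⁻) = E°(Co³⁺/Co²⁺) − E°cell = (+1.82) − (+0.750) = +1.07 V.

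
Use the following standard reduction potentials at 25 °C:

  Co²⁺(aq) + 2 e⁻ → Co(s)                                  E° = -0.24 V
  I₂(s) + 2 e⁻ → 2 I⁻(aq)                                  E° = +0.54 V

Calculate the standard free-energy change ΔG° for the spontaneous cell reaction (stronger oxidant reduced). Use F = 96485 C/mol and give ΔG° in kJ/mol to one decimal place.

I₂/I⁻ (E° = +0.54 V) is the cathode; Co²⁺/Co (E° = -0.24 V) is the anode, so E°cell = +0.78 V.
Balancing electrons gives n = 2 (lcm of 2 and 2).
ΔG° = −nFE° = −(2)(96485)(+0.78) = -150,517 J = -150.5 kJ/mol.

-150.5 kJ/mol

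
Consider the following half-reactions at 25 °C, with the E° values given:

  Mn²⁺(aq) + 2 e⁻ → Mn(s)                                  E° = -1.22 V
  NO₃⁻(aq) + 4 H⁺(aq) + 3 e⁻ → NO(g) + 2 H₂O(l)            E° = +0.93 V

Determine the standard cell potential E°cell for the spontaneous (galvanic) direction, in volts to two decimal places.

+2.15 V

The NO₃⁻/NO couple has the higher reduction potential, so it is the cathode; Mn²⁺/Mn is oxidised at the anode.
E°cell = E°(cathode) − E°(anode) = (+0.93) − (-1.22) = +2.15 V.
Since E°cell > 0, the reaction is spontaneous under standard conditions.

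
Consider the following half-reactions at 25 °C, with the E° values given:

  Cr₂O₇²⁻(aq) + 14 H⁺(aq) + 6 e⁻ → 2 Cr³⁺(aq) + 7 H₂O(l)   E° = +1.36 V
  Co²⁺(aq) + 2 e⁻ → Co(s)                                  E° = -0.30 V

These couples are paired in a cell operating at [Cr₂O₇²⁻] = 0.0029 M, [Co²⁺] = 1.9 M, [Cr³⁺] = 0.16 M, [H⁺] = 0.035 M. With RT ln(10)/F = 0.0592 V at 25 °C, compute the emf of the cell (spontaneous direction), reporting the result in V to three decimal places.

Cr₂O₇²⁻/Cr³⁺ is the cathode (higher E°), Co²⁺/Co the anode: E°cell = +1.36 − (-0.30) = +1.66 V, n = 6.
Overall: Cr₂O₇²⁻(aq) + 14 H⁺(aq) + 3 Co(s) → 2 Cr³⁺(aq) + 7 H₂O(l) + 3 Co²⁺(aq)
Q = [Cr³⁺]^2·[Co²⁺]^3 / ([Cr₂O₇²⁻]·[H⁺]^14); log Q = 22.165.
E = E° − (0.0592/n) log Q = +1.66 − (0.0592/6)(22.165) = +1.441 V.

+1.441 V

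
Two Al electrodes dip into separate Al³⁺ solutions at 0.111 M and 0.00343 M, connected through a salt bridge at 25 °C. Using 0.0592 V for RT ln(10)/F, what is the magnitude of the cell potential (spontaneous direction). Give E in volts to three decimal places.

+0.030 V

For a concentration cell E°cell = 0. The 0.111 M side is the cathode (reduction is favoured where [Al³⁺] is higher).
With n = 3, E = −(0.0592/3) log([Al³⁺]ₐₙ/[Al³⁺]꜀ₐₜ) = −(0.0592/3) log(0.00343/0.111) = −(0.0592/3)(-1.510) = +0.030 V.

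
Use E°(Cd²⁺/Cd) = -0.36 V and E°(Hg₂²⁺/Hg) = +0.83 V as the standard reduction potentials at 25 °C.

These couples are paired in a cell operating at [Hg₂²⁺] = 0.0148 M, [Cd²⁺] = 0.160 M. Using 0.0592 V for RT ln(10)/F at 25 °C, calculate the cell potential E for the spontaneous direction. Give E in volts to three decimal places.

+1.159 V

Hg₂²⁺/Hg is the cathode (higher E°), Cd²⁺/Cd the anode: E°cell = +0.83 − (-0.36) = +1.19 V, n = 2.
Overall: Hg₂²⁺(aq) + Cd(s) → 2 Hg(l) + Cd²⁺(aq)
Q = [Cd²⁺] / ([Hg₂²⁺]); log Q = 1.034.
E = E° − (0.0592/n) log Q = +1.19 − (0.0592/2)(1.034) = +1.159 V.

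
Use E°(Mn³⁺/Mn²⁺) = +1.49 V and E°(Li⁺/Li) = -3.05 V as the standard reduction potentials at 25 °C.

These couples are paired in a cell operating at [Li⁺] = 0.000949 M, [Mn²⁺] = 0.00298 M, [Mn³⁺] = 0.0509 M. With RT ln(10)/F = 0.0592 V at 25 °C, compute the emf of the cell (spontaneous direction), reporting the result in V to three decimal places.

+4.792 V

Mn³⁺/Mn²⁺ is the cathode (higher E°), Li⁺/Li the anode: E°cell = +1.49 − (-3.05) = +4.54 V, n = 1.
Overall: Mn³⁺(aq) + Li(s) → Mn²⁺(aq) + Li⁺(aq)
Q = [Mn²⁺]·[Li⁺] / ([Mn³⁺]); log Q = -4.255.
E = E° − (0.0592/n) log Q = +4.54 − (0.0592/1)(-4.255) = +4.792 V.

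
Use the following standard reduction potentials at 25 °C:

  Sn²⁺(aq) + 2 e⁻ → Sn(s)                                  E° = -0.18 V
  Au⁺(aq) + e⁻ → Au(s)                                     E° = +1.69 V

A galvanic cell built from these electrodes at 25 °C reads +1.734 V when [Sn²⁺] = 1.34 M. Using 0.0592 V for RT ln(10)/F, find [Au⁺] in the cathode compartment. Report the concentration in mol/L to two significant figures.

0.0058 M

Au⁺/Au is the cathode, Sn²⁺/Sn the anode: E°cell = +1.87 V, n = 2.
Overall reaction: 2 Au⁺(aq) + Sn(s) → 2 Au(s) + Sn²⁺(aq); Q = [Sn²⁺]^1/[Au⁺]^2.
From E = E° − (0.0592/n) log Q: log Q = (E° − E)·n/0.0592 = (+1.87 − (+1.734))·2/0.0592 = 4.5946.
So 2·log[Au⁺] = 1·log(1.34) − log Q = 0.1271 − (4.5946) = -4.4675; log[Au⁺] = -4.4675 / 2 = -2.2338; [Au⁺] = 10^(-2.2338) ≈ 0.0058 M.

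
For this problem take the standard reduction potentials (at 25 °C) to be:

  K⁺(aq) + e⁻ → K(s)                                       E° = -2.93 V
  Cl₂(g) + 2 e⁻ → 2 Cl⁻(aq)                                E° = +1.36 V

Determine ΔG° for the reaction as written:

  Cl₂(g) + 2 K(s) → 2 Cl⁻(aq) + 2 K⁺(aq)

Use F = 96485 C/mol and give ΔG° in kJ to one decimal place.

As written, Cl₂/Cl⁻ is reduced (cathode) and K⁺/K is oxidised (anode), so E°cell = (+1.36) − (-2.93) = +4.29 V.
Balancing electrons gives n = 2.
ΔG° = −nFE° = −(2)(96485)(+4.29) = -827,841 J = -827.8 kJ.

-827.8 kJ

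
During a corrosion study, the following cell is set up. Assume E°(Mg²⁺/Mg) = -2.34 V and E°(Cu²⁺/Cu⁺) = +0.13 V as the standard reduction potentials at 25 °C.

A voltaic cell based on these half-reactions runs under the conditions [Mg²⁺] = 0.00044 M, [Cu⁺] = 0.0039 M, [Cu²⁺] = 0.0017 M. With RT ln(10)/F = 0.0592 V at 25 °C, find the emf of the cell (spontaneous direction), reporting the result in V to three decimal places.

+2.548 V

Cu²⁺/Cu⁺ is the cathode (higher E°), Mg²⁺/Mg the anode: E°cell = +0.13 − (-2.34) = +2.47 V, n = 2.
Overall: 2 Cu²⁺(aq) + Mg(s) → 2 Cu⁺(aq) + Mg²⁺(aq)
Q = [Cu⁺]^2·[Mg²⁺] / ([Cu²⁺]^2); log Q = -2.635.
E = E° − (0.0592/n) log Q = +2.47 − (0.0592/2)(-2.635) = +2.548 V.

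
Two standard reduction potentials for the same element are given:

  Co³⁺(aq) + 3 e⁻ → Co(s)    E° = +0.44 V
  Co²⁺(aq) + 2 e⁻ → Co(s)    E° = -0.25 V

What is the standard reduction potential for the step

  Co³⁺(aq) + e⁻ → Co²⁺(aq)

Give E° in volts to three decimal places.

+1.820 V

Sequential free energies add, so n₃E°₃ = n₁E°₁ + n₂E°₂.
With n₃ = 3, and the known step contributing 2×(-0.25) V, the unknown satisfies 1·E° = 3×(+0.44) − 2×(-0.25) = +1.820.
E° = +1.820 / 1 = +1.820 V.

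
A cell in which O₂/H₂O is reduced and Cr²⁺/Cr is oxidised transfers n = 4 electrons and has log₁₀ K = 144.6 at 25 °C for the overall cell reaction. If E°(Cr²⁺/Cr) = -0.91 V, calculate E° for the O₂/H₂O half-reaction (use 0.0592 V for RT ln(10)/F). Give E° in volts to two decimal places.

E°cell = (0.0592/n)·log K = (0.0592/4)(144.6) = +2.140 V.
Since O₂/H₂O is the cathode and Cr²⁺/Cr the anode, E°cell = E°(O₂/H₂O) − E°(Cr²⁺/Cr).
So E°(O₂/H₂O) = E°cell + E°(Cr²⁺/Cr) = +2.140 + (-0.91) = +1.23 V.

+1.23 V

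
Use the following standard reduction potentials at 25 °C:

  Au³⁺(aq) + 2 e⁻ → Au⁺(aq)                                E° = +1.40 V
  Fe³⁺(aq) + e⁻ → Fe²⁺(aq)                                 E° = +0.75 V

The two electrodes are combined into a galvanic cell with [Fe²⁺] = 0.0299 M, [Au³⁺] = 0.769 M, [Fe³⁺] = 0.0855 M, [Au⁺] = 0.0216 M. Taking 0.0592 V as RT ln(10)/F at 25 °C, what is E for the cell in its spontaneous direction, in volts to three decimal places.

+0.669 V

Au³⁺/Au⁺ is the cathode (higher E°), Fe³⁺/Fe²⁺ the anode: E°cell = +1.40 − (+0.75) = +0.65 V, n = 2.
Overall: Au³⁺(aq) + 2 Fe²⁺(aq) → Au⁺(aq) + 2 Fe³⁺(aq)
Q = [Au⁺]·[Fe³⁺]^2 / ([Au³⁺]·[Fe²⁺]^2); log Q = -0.639.
E = E° − (0.0592/n) log Q = +0.65 − (0.0592/2)(-0.639) = +0.669 V.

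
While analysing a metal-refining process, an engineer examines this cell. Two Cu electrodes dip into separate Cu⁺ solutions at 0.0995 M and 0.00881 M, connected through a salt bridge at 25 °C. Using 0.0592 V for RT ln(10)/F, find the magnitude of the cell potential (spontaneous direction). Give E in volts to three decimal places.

+0.062 V

For a concentration cell E°cell = 0. The 0.0995 M side is the cathode (reduction is favoured where [Cu⁺] is higher).
With n = 1, E = −(0.0592/1) log([Cu⁺]ₐₙ/[Cu⁺]꜀ₐₜ) = −(0.0592/1) log(0.00881/0.0995) = −(0.0592/1)(-1.053) = +0.062 V.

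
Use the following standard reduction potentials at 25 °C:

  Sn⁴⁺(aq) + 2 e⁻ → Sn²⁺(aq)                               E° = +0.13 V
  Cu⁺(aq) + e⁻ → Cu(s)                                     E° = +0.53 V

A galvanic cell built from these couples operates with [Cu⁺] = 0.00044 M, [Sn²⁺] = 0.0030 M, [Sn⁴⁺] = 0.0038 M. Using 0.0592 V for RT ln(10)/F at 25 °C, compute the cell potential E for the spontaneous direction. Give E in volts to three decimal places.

+0.198 V

Cu⁺/Cu is the cathode (higher E°), Sn⁴⁺/Sn²⁺ the anode: E°cell = +0.53 − (+0.13) = +0.40 V, n = 2.
Overall: 2 Cu⁺(aq) + Sn²⁺(aq) → 2 Cu(s) + Sn⁴⁺(aq)
Q = [Sn⁴⁺] / ([Cu⁺]^2·[Sn²⁺]); log Q = 6.816.
E = E° − (0.0592/n) log Q = +0.40 − (0.0592/2)(6.816) = +0.198 V.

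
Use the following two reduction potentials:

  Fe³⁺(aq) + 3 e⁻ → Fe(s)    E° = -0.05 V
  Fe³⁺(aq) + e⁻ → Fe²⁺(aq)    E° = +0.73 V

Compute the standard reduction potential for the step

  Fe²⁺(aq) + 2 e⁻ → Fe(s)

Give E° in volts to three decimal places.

-0.440 V

Sequential free energies add, so n₃E°₃ = n₁E°₁ + n₂E°₂.
With n₃ = 3, and the known step contributing 1×(+0.73) V, the unknown satisfies 2·E° = 3×(-0.05) − 1×(+0.73) = -0.880.
E° = -0.880 / 2 = -0.440 V.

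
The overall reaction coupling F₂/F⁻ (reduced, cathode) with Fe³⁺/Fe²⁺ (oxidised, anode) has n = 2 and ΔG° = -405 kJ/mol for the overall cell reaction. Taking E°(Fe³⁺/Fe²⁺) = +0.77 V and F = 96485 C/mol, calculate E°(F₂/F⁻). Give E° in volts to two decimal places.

+2.87 V

E°cell = −ΔG°/(nF) = −(-405×10³)/((2)(96485)) = +2.099 V.
Since F₂/F⁻ is the cathode and Fe³⁺/Fe²⁺ the anode, E°cell = E°(F₂/F⁻) − E°(Fe³⁺/Fe²⁺).
So E°(F₂/F⁻) = E°cell + E°(Fe³⁺/Fe²⁺) = +2.099 + (+0.77) = +2.87 V.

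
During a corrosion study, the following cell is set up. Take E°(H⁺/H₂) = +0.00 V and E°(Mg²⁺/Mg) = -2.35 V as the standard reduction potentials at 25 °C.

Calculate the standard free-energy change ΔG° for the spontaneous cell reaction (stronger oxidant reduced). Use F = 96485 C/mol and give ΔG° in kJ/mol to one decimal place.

H⁺/H₂ (E° = +0.00 V) is the cathode; Mg²⁺/Mg (E° = -2.35 V) is the anode, so E°cell = +2.35 V.
Balancing electrons gives n = 2 (lcm of 2 and 2).
ΔG° = −nFE° = −(2)(96485)(+2.35) = -453,480 J = -453.5 kJ/mol.

-453.5 kJ/mol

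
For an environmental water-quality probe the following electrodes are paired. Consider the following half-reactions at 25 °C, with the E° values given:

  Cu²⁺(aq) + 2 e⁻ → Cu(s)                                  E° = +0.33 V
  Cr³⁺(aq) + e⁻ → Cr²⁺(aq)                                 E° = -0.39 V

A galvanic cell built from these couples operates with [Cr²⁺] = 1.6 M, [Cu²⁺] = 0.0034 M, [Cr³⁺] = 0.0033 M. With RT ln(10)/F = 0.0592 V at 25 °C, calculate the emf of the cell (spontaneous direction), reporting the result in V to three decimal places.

+0.806 V

Cu²⁺/Cu is the cathode (higher E°), Cr³⁺/Cr²⁺ the anode: E°cell = +0.33 − (-0.39) = +0.72 V, n = 2.
Overall: Cu²⁺(aq) + 2 Cr²⁺(aq) → Cu(s) + 2 Cr³⁺(aq)
Q = [Cr³⁺]^2 / ([Cu²⁺]·[Cr²⁺]^2); log Q = -2.903.
E = E° − (0.0592/n) log Q = +0.72 − (0.0592/2)(-2.903) = +0.806 V.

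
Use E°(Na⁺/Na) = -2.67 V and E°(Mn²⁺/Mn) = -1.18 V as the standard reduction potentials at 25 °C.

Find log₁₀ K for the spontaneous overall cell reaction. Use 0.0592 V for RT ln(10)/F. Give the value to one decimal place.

Cathode: Mn²⁺/Mn; anode: Na⁺/Na. E°cell = +1.49 V, n = 2.
log K = nE°cell / 0.0592 = (2)(+1.49) / 0.0592 = 50.3.

50.3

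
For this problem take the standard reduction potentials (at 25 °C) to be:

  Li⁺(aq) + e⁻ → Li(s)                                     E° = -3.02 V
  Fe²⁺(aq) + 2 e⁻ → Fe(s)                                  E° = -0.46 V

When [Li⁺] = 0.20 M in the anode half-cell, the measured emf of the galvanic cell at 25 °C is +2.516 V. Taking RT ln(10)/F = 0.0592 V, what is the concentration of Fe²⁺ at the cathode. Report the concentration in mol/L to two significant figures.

0.0013 M

Fe²⁺/Fe is the cathode, Li⁺/Li the anode: E°cell = +2.56 V, n = 2.
Overall reaction: Fe²⁺(aq) + 2 Li(s) → Fe(s) + 2 Li⁺(aq); Q = [Li⁺]^2/[Fe²⁺]^1.
From E = E° − (0.0592/n) log Q: log Q = (E° − E)·n/0.0592 = (+2.56 − (+2.516))·2/0.0592 = 1.4865.
So 1·log[Fe²⁺] = 2·log(0.2) − log Q = -1.3979 − (1.4865) = -2.8844; [Fe²⁺] = 10^(-2.8844) ≈ 0.0013 M.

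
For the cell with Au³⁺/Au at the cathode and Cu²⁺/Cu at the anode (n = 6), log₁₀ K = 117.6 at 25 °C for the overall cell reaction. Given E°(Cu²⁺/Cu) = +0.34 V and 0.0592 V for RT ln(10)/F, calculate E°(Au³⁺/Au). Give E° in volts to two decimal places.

+1.50 V

E°cell = (0.0592/n)·log K = (0.0592/6)(117.6) = +1.160 V.
Since Au³⁺/Au is the cathode and Cu²⁺/Cu the anode, E°cell = E°(Au³⁺/Au) − E°(Cu²⁺/Cu).
So E°(Au³⁺/Au) = E°cell + E°(Cu²⁺/Cu) = +1.160 + (+0.34) = +1.50 V.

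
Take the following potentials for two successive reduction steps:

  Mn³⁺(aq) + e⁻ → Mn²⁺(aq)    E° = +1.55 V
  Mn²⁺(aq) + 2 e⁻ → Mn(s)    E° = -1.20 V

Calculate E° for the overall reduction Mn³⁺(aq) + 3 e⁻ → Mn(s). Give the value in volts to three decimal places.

Since ΔG° = −nFE° is additive over sequential reductions, n₃E°₃ = n₁E°₁ + n₂E°₂.
E°₃ = (1×+1.55 + 2×-1.20) / 3 = (-0.850) / 3 = -0.283 V.

-0.283 V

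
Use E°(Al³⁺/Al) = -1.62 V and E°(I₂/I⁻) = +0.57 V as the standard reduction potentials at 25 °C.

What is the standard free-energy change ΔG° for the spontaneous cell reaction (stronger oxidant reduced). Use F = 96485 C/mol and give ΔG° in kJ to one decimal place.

I₂/I⁻ (E° = +0.57 V) is the cathode; Al³⁺/Al (E° = -1.62 V) is the anode, so E°cell = +2.19 V.
Balancing electrons gives n = 6 (lcm of 2 and 3).
ΔG° = −nFE° = −(6)(96485)(+2.19) = -1,267,813 J = -1267.8 kJ.

-1267.8 kJ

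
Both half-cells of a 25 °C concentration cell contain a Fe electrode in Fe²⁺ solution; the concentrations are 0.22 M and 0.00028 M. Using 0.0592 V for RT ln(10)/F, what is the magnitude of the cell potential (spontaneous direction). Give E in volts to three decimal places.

For a concentration cell E°cell = 0. The 0.22 M side is the cathode (reduction is favoured where [Fe²⁺] is higher).
With n = 2, E = −(0.0592/2) log([Fe²⁺]ₐₙ/[Fe²⁺]꜀ₐₜ) = −(0.0592/2) log(0.00028/0.22) = −(0.0592/2)(-2.895) = +0.086 V.

+0.086 V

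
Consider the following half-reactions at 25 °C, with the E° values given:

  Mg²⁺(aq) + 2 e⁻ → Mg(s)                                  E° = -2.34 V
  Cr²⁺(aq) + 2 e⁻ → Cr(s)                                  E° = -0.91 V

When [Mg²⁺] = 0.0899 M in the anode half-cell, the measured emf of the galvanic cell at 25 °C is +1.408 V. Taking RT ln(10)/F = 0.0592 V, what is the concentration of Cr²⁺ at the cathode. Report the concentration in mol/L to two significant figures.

Cr²⁺/Cr is the cathode, Mg²⁺/Mg the anode: E°cell = +1.43 V, n = 2.
Overall reaction: Cr²⁺(aq) + Mg(s) → Cr(s) + Mg²⁺(aq); Q = [Mg²⁺]^1/[Cr²⁺]^1.
From E = E° − (0.0592/n) log Q: log Q = (E° − E)·n/0.0592 = (+1.43 − (+1.408))·2/0.0592 = 0.7432.
So 1·log[Cr²⁺] = 1·log(0.0899) − log Q = -1.0462 − (0.7432) = -1.7894; [Cr²⁺] = 10^(-1.7894) ≈ 0.016 M.

0.016 M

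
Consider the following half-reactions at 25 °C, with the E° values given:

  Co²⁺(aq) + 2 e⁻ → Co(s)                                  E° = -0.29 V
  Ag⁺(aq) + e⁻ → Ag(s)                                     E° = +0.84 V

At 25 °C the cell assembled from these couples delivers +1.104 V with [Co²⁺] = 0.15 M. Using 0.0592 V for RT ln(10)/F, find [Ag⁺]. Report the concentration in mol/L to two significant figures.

Ag⁺/Ag is the cathode, Co²⁺/Co the anode: E°cell = +1.13 V, n = 2.
Overall reaction: 2 Ag⁺(aq) + Co(s) → 2 Ag(s) + Co²⁺(aq); Q = [Co²⁺]^1/[Ag⁺]^2.
From E = E° − (0.0592/n) log Q: log Q = (E° − E)·n/0.0592 = (+1.13 − (+1.104))·2/0.0592 = 0.8784.
So 2·log[Ag⁺] = 1·log(0.15) − log Q = -0.8239 − (0.8784) = -1.7023; log[Ag⁺] = -1.7023 / 2 = -0.8511; [Ag⁺] = 10^(-0.8511) ≈ 0.14 M.

0.14 M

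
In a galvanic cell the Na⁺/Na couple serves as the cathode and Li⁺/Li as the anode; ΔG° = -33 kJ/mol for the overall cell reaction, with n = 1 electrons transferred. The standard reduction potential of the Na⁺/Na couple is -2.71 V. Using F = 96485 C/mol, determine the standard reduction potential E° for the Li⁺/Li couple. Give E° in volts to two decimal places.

-3.05 V

E°cell = −ΔG°/(nF) = −(-33×10³)/((1)(96485)) = +0.342 V.
Since Na⁺/Na is the cathode and Li⁺/Li the anode, E°cell = E°(Na⁺/Na) − E°(Li⁺/Li).
So E°(Li⁺/Li) = E°(Na⁺/Na) − E°cell = (-2.71) − (+0.342) = -3.05 V.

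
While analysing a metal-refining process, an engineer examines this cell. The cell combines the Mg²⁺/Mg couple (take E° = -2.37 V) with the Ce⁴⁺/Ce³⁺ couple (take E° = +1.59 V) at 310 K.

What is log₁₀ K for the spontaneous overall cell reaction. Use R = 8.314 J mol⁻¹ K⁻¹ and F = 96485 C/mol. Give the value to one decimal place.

Cathode: Ce⁴⁺/Ce³⁺; anode: Mg²⁺/Mg. E°cell = (+1.59) − (-2.37) = +3.96 V, with n = 2.
ΔG° = −nFE° = −RT ln K, so ln K = nFE°/(RT) = (2)(96485)(+3.96) / ((8.314)(310)) = 296.492.
log₁₀ K = 296.492 / ln 10 = 128.8.

128.8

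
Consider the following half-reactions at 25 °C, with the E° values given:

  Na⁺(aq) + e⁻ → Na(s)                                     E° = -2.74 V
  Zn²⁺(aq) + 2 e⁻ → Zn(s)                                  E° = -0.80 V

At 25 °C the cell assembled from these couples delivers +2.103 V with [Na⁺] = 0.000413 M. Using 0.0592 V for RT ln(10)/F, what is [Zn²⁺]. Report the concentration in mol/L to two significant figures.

0.055 M

Zn²⁺/Zn is the cathode, Na⁺/Na the anode: E°cell = +1.94 V, n = 2.
Overall reaction: Zn²⁺(aq) + 2 Na(s) → Zn(s) + 2 Na⁺(aq); Q = [Na⁺]^2/[Zn²⁺]^1.
From E = E° − (0.0592/n) log Q: log Q = (E° − E)·n/0.0592 = (+1.94 − (+2.103))·2/0.0592 = -5.5068.
So 1·log[Zn²⁺] = 2·log(0.000413) − log Q = -6.7681 − (-5.5068) = -1.2613; [Zn²⁺] = 10^(-1.2613) ≈ 0.055 M.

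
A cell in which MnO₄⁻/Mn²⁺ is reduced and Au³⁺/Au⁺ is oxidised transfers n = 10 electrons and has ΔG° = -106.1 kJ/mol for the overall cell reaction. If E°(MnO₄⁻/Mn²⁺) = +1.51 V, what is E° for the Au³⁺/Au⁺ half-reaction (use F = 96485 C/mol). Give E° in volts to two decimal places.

E°cell = −ΔG°/(nF) = −(-106.1×10³)/((10)(96485)) = +0.110 V.
Since MnO₄⁻/Mn²⁺ is the cathode and Au³⁺/Au⁺ the anode, E°cell = E°(MnO₄⁻/Mn²⁺) − E°(Au³⁺/Au⁺).
So E°(Au³⁺/Au⁺) = E°(MnO₄⁻/Mn²⁺) − E°cell = (+1.51) − (+0.110) = +1.40 V.

+1.40 V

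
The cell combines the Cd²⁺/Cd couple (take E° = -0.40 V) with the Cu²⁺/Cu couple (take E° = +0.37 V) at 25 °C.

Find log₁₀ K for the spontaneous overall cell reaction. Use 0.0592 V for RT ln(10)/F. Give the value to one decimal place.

Cathode: Cu²⁺/Cu; anode: Cd²⁺/Cd. E°cell = +0.77 V, n = 2.
log K = nE°cell / 0.0592 = (2)(+0.77) / 0.0592 = 26.0.

26.0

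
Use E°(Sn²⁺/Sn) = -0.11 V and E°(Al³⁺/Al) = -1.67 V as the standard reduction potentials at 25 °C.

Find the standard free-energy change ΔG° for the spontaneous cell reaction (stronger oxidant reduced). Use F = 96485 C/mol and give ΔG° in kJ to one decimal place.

Sn²⁺/Sn (E° = -0.11 V) is the cathode; Al³⁺/Al (E° = -1.67 V) is the anode, so E°cell = +1.56 V.
Balancing electrons gives n = 6 (lcm of 2 and 3).
ΔG° = −nFE° = −(6)(96485)(+1.56) = -903,100 J = -903.1 kJ.

-903.1 kJ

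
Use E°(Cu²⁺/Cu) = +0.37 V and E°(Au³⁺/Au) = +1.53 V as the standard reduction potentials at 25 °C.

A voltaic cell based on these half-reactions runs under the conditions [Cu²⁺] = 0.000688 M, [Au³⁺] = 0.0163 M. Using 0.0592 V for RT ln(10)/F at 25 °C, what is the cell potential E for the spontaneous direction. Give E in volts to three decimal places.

Au³⁺/Au is the cathode (higher E°), Cu²⁺/Cu the anode: E°cell = +1.53 − (+0.37) = +1.16 V, n = 6.
Overall: 2 Au³⁺(aq) + 3 Cu(s) → 2 Au(s) + 3 Cu²⁺(aq)
Q = [Cu²⁺]^3 / ([Au³⁺]^2); log Q = -5.912.
E = E° − (0.0592/n) log Q = +1.16 − (0.0592/6)(-5.912) = +1.218 V.

+1.218 V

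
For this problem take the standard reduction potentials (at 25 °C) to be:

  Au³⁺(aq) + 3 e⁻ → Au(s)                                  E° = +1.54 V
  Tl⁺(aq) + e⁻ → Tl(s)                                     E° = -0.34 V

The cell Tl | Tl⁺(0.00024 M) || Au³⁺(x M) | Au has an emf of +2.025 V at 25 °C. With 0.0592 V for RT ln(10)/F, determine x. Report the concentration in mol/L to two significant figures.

Au³⁺/Au is the cathode, Tl⁺/Tl the anode: E°cell = +1.88 V, n = 3.
Overall reaction: Au³⁺(aq) + 3 Tl(s) → Au(s) + 3 Tl⁺(aq); Q = [Tl⁺]^3/[Au³⁺]^1.
From E = E° − (0.0592/n) log Q: log Q = (E° − E)·n/0.0592 = (+1.88 − (+2.025))·3/0.0592 = -7.3480.
So 1·log[Au³⁺] = 3·log(0.00024) − log Q = -10.8594 − (-7.3480) = -3.5114; [Au³⁺] = 10^(-3.5114) ≈ 0.00031 M.

0.00031 M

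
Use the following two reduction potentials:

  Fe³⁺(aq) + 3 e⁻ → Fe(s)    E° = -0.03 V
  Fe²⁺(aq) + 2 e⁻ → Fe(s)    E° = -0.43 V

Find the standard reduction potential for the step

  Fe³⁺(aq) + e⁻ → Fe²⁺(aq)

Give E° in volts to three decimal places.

Sequential free energies add, so n₃E°₃ = n₁E°₁ + n₂E°₂.
With n₃ = 3, and the known step contributing 2×(-0.43) V, the unknown satisfies 1·E° = 3×(-0.03) − 2×(-0.43) = +0.770.
E° = +0.770 / 1 = +0.770 V.

+0.770 V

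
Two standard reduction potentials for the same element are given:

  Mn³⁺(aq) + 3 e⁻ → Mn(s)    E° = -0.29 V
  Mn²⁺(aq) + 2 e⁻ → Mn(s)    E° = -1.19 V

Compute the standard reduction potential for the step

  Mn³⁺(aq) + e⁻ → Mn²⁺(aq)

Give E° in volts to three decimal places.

Sequential free energies add, so n₃E°₃ = n₁E°₁ + n₂E°₂.
With n₃ = 3, and the known step contributing 2×(-1.19) V, the unknown satisfies 1·E° = 3×(-0.29) − 2×(-1.19) = +1.510.
E° = +1.510 / 1 = +1.510 V.

+1.510 V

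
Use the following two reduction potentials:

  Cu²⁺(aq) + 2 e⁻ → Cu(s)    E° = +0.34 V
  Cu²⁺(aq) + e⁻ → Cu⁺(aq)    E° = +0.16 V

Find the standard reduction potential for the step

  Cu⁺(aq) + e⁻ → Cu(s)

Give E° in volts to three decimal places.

Sequential free energies add, so n₃E°₃ = n₁E°₁ + n₂E°₂.
With n₃ = 2, and the known step contributing 1×(+0.16) V, the unknown satisfies 1·E° = 2×(+0.34) − 1×(+0.16) = +0.520.
E° = +0.520 / 1 = +0.520 V.

+0.520 V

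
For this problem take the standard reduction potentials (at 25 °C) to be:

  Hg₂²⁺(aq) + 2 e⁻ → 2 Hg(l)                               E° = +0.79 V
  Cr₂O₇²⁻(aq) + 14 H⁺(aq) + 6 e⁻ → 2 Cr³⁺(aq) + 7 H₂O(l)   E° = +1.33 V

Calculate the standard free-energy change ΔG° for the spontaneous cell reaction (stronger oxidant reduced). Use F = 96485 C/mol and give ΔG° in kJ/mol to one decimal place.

-312.6 kJ/mol

Cr₂O₇²⁻/Cr³⁺ (E° = +1.33 V) is the cathode; Hg₂²⁺/Hg (E° = +0.79 V) is the anode, so E°cell = +0.54 V.
Balancing electrons gives n = 6 (lcm of 6 and 2).
ΔG° = −nFE° = −(6)(96485)(+0.54) = -312,611 J = -312.6 kJ/mol.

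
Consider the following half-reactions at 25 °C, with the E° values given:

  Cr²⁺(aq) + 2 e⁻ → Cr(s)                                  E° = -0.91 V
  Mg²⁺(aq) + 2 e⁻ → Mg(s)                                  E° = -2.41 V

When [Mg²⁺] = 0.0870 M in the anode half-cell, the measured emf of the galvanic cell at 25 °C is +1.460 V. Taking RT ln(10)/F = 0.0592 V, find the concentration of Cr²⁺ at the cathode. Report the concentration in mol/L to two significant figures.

0.0039 M

Cr²⁺/Cr is the cathode, Mg²⁺/Mg the anode: E°cell = +1.50 V, n = 2.
Overall reaction: Cr²⁺(aq) + Mg(s) → Cr(s) + Mg²⁺(aq); Q = [Mg²⁺]^1/[Cr²⁺]^1.
From E = E° − (0.0592/n) log Q: log Q = (E° − E)·n/0.0592 = (+1.50 − (+1.460))·2/0.0592 = 1.3514.
So 1·log[Cr²⁺] = 1·log(0.087) − log Q = -1.0605 − (1.3514) = -2.4119; [Cr²⁺] = 10^(-2.4119) ≈ 0.0039 M.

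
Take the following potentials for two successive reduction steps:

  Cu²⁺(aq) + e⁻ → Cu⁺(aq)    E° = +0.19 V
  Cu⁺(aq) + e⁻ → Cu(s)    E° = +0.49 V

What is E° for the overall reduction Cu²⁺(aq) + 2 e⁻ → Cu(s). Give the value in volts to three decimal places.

+0.340 V

Since ΔG° = −nFE° is additive over sequential reductions, n₃E°₃ = n₁E°₁ + n₂E°₂.
E°₃ = (1×+0.19 + 1×+0.49) / 2 = (+0.680) / 2 = +0.340 V.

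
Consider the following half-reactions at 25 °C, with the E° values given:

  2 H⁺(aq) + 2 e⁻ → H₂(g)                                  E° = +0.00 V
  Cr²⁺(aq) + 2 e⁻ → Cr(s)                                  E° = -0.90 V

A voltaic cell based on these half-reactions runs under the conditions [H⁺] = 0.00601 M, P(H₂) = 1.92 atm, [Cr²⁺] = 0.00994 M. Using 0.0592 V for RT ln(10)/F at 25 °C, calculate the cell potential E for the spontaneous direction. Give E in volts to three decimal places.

H⁺/H₂ is the cathode (higher E°), Cr²⁺/Cr the anode: E°cell = +0.00 − (-0.90) = +0.90 V, n = 2.
Overall: 2 H⁺(aq) + Cr(s) → H₂(g) + Cr²⁺(aq)
Q = P(H₂)·[Cr²⁺] / ([H⁺]^2); log Q = 2.723.
E = E° − (0.0592/n) log Q = +0.90 − (0.0592/2)(2.723) = +0.819 V.

+0.819 V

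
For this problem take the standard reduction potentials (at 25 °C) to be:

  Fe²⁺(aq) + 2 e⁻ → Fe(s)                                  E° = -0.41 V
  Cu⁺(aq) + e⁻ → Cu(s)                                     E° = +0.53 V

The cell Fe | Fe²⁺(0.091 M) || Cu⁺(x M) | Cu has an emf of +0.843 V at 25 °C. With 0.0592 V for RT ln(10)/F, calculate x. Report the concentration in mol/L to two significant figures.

0.0069 M

Cu⁺/Cu is the cathode, Fe²⁺/Fe the anode: E°cell = +0.94 V, n = 2.
Overall reaction: 2 Cu⁺(aq) + Fe(s) → 2 Cu(s) + Fe²⁺(aq); Q = [Fe²⁺]^1/[Cu⁺]^2.
From E = E° − (0.0592/n) log Q: log Q = (E° − E)·n/0.0592 = (+0.94 − (+0.843))·2/0.0592 = 3.2770.
So 2·log[Cu⁺] = 1·log(0.091) − log Q = -1.0410 − (3.2770) = -4.3180; log[Cu⁺] = -4.3180 / 2 = -2.1590; [Cu⁺] = 10^(-2.1590) ≈ 0.0069 M.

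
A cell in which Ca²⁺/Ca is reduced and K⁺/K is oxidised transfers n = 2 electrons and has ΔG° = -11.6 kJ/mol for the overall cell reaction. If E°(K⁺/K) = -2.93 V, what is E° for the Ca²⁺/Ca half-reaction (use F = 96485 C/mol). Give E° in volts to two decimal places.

-2.87 V

E°cell = −ΔG°/(nF) = −(-11.6×10³)/((2)(96485)) = +0.060 V.
Since Ca²⁺/Ca is the cathode and K⁺/K the anode, E°cell = E°(Ca²⁺/Ca) − E°(K⁺/K).
So E°(Ca²⁺/Ca) = E°cell + E°(K⁺/K) = +0.060 + (-2.93) = -2.87 V.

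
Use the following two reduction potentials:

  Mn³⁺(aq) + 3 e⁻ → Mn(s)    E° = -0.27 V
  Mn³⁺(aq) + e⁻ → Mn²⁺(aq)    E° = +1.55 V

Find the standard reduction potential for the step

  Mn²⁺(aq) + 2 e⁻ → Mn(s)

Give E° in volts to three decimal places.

-1.180 V

Sequential free energies add, so n₃E°₃ = n₁E°₁ + n₂E°₂.
With n₃ = 3, and the known step contributing 1×(+1.55) V, the unknown satisfies 2·E° = 3×(-0.27) − 1×(+1.55) = -2.360.
E° = -2.360 / 2 = -1.180 V.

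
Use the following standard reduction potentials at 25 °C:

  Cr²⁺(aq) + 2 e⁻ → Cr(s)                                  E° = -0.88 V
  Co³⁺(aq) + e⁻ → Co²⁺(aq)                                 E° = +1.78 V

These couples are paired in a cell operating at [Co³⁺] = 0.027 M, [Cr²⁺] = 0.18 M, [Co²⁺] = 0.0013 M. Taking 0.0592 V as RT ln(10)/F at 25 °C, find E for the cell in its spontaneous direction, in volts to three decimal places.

+2.760 V

Co³⁺/Co²⁺ is the cathode (higher E°), Cr²⁺/Cr the anode: E°cell = +1.78 − (-0.88) = +2.66 V, n = 2.
Overall: 2 Co³⁺(aq) + Cr(s) → 2 Co²⁺(aq) + Cr²⁺(aq)
Q = [Co²⁺]^2·[Cr²⁺] / ([Co³⁺]^2); log Q = -3.380.
E = E° − (0.0592/n) log Q = +2.66 − (0.0592/2)(-3.380) = +2.760 V.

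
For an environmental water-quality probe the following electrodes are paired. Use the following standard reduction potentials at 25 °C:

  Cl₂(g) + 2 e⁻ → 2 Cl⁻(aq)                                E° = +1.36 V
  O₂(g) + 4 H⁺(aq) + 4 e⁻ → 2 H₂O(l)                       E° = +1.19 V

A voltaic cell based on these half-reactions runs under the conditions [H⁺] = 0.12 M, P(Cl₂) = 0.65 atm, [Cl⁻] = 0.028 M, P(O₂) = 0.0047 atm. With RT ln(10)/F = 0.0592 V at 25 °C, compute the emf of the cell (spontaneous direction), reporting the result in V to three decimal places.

+0.345 V

Cl₂/Cl⁻ is the cathode (higher E°), O₂/H₂O the anode: E°cell = +1.36 − (+1.19) = +0.17 V, n = 4.
Overall: 2 Cl₂(g) + 2 H₂O(l) → 4 Cl⁻(aq) + O₂(g) + 4 H⁺(aq)
Q = [Cl⁻]^4·P(O₂)·[H⁺]^4 / (P(Cl₂)^2); log Q = -11.848.
E = E° − (0.0592/n) log Q = +0.17 − (0.0592/4)(-11.848) = +0.345 V.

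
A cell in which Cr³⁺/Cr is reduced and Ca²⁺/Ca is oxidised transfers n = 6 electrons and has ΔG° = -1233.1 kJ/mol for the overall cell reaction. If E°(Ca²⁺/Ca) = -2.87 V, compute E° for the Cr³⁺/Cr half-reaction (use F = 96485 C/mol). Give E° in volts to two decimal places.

-0.74 V

E°cell = −ΔG°/(nF) = −(-1233.1×10³)/((6)(96485)) = +2.130 V.
Since Cr³⁺/Cr is the cathode and Ca²⁺/Ca the anode, E°cell = E°(Cr³⁺/Cr) − E°(Ca²⁺/Ca).
So E°(Cr³⁺/Cr) = E°cell + E°(Ca²⁺/Ca) = +2.130 + (-2.87) = -0.74 V.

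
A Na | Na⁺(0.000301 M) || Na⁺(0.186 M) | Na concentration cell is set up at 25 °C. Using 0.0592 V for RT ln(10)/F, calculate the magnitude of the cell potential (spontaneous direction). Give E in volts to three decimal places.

For a concentration cell E°cell = 0. The 0.186 M side is the cathode (reduction is favoured where [Na⁺] is higher).
With n = 1, E = −(0.0592/1) log([Na⁺]ₐₙ/[Na⁺]꜀ₐₜ) = −(0.0592/1) log(0.000301/0.186) = −(0.0592/1)(-2.791) = +0.165 V.

+0.165 V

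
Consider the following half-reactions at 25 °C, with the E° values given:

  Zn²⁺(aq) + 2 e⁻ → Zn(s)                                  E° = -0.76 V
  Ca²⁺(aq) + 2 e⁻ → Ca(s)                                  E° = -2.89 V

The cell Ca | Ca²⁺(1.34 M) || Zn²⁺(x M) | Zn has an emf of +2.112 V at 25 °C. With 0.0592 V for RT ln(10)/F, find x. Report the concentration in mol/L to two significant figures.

0.33 M

Zn²⁺/Zn is the cathode, Ca²⁺/Ca the anode: E°cell = +2.13 V, n = 2.
Overall reaction: Zn²⁺(aq) + Ca(s) → Zn(s) + Ca²⁺(aq); Q = [Ca²⁺]^1/[Zn²⁺]^1.
From E = E° − (0.0592/n) log Q: log Q = (E° − E)·n/0.0592 = (+2.13 − (+2.112))·2/0.0592 = 0.6081.
So 1·log[Zn²⁺] = 1·log(1.34) − log Q = 0.1271 − (0.6081) = -0.4810; [Zn²⁺] = 10^(-0.4810) ≈ 0.33 M.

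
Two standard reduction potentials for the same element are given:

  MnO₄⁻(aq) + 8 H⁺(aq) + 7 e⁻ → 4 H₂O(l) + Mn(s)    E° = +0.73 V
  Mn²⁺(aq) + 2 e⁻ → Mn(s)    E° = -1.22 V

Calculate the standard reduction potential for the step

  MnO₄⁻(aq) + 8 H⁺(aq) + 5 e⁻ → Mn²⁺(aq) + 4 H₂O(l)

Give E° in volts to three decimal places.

+1.510 V

Sequential free energies add, so n₃E°₃ = n₁E°₁ + n₂E°₂.
With n₃ = 7, and the known step contributing 2×(-1.22) V, the unknown satisfies 5·E° = 7×(+0.73) − 2×(-1.22) = +7.550.
E° = +7.550 / 5 = +1.510 V.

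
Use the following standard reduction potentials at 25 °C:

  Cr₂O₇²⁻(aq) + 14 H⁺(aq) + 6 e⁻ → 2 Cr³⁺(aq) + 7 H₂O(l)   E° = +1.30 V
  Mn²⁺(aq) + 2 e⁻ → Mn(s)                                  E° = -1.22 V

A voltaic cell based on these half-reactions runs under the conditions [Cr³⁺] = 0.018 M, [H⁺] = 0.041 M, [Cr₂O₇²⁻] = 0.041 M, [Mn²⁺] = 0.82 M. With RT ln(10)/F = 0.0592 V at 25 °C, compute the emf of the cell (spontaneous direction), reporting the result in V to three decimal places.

+2.352 V

Cr₂O₇²⁻/Cr³⁺ is the cathode (higher E°), Mn²⁺/Mn the anode: E°cell = +1.30 − (-1.22) = +2.52 V, n = 6.
Overall: Cr₂O₇²⁻(aq) + 14 H⁺(aq) + 3 Mn(s) → 2 Cr³⁺(aq) + 7 H₂O(l) + 3 Mn²⁺(aq)
Q = [Cr³⁺]^2·[Mn²⁺]^3 / ([Cr₂O₇²⁻]·[H⁺]^14); log Q = 17.060.
E = E° − (0.0592/n) log Q = +2.52 − (0.0592/6)(17.060) = +2.352 V.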